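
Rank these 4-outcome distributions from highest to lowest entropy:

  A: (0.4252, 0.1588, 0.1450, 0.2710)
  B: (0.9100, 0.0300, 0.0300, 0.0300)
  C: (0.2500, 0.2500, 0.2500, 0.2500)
C > A > B

Key insight: Entropy is maximized by uniform distributions and minimized by concentrated distributions.

- Uniform distributions have maximum entropy log₂(4) = 2.0000 bits
- The more "peaked" or concentrated a distribution, the lower its entropy

Entropies:
  H(A) = 1.8606 bits
  H(B) = 0.5791 bits
  H(C) = 2.0000 bits

Ranking: C > A > B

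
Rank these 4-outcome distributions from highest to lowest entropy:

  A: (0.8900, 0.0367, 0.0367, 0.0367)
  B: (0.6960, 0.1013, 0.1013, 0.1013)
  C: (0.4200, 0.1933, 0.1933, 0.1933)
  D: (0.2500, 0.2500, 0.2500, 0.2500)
D > C > B > A

Key insight: Entropy is maximized by uniform distributions and minimized by concentrated distributions.

Entropies:
  H(A) = 0.6743 bits
  H(B) = 1.3680 bits
  H(C) = 1.9007 bits
  H(D) = 2.0000 bits

Ranking: D > C > B > A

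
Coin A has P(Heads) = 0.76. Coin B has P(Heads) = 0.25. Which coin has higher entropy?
B

For binary distributions, entropy is maximized at p=0.5 and decreases as p moves toward 0 or 1.

H(A) = H(0.76) = 0.7950 bits
H(B) = H(0.25) = 0.8113 bits

Distribution B (p=0.25) is closer to uniform (p=0.5), so it has higher entropy.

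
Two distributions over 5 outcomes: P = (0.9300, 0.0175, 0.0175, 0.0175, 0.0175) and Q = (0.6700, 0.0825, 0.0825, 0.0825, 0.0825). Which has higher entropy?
Q

P is highly concentrated on one outcome (93%), making it nearly deterministic. Q spreads its mass more evenly (max 67%). The more spread-out distribution has higher entropy: H(P) ≈ 0.506 bits, H(Q) ≈ 1.575 bits.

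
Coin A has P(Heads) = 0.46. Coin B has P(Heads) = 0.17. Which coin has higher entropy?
A

For binary distributions, entropy is maximized at p=0.5 and decreases as p moves toward 0 or 1.

H(A) = H(0.46) = 0.9954 bits
H(B) = H(0.17) = 0.6577 bits

Distribution A (p=0.46) is closer to uniform (p=0.5), so it has higher entropy.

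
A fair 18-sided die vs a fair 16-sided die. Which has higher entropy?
18-sided die

Both are uniform distributions; for uniform over n outcomes, H = log₂(n). H(18-sided) = log₂(18) = 4.170 bits and H(16-sided) = log₂(16) = 4.000 bits. More outcomes in a uniform distribution means higher entropy.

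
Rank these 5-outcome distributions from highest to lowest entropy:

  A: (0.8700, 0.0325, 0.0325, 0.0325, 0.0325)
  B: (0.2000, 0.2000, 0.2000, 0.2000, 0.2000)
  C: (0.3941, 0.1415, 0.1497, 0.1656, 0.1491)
B > C > A

Key insight: Entropy is maximized by uniform distributions and minimized by concentrated distributions.

- Uniform distributions have maximum entropy log₂(5) = 2.3219 bits
- The more "peaked" or concentrated a distribution, the lower its entropy

Entropies:
  H(A) = 0.8174 bits
  H(B) = 2.3219 bits
  H(C) = 2.1777 bits

Ranking: B > C > A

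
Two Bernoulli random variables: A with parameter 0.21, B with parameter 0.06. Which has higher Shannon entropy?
A

For binary distributions, entropy is maximized at p=0.5 and decreases as p moves toward 0 or 1.

H(A) = H(0.21) = 0.7415 bits
H(B) = H(0.06) = 0.3274 bits

Distribution A (p=0.21) is closer to uniform (p=0.5), so it has higher entropy.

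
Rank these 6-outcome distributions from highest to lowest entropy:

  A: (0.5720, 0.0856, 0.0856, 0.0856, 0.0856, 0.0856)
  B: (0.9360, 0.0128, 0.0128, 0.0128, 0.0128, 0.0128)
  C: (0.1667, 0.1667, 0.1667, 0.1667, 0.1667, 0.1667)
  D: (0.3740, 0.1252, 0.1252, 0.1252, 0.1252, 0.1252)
C > D > A > B

Key insight: Entropy is maximized by uniform distributions and minimized by concentrated distributions.

Entropies:
  H(A) = 1.9788 bits
  H(B) = 0.4917 bits
  H(C) = 2.5850 bits
  H(D) = 2.4072 bits

Ranking: C > D > A > B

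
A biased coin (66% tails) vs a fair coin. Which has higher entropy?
Fair coin

The fair coin is uniform (p=0.5), maximizing binary entropy at 1 bit. The biased coin has H(0.66) ≈ 0.925 bits — its outcome is more predictable, so its entropy is lower.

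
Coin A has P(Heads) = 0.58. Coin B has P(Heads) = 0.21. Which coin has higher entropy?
A

For binary distributions, entropy is maximized at p=0.5 and decreases as p moves toward 0 or 1.

H(A) = H(0.58) = 0.9815 bits
H(B) = H(0.21) = 0.7415 bits

Distribution A (p=0.58) is closer to uniform (p=0.5), so it has higher entropy.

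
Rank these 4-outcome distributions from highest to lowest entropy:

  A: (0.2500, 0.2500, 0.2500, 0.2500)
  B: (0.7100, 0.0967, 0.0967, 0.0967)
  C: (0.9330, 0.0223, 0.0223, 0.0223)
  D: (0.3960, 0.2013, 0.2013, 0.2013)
A > D > B > C

Key insight: Entropy is maximized by uniform distributions and minimized by concentrated distributions.

Entropies:
  H(A) = 2.0000 bits
  H(B) = 1.3284 bits
  H(C) = 0.4608 bits
  H(D) = 1.9259 bits

Ranking: A > D > B > C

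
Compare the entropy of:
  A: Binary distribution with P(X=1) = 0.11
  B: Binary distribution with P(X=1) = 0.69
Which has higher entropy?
B

For binary distributions, entropy is maximized at p=0.5 and decreases as p moves toward 0 or 1.

H(A) = H(0.11) = 0.4999 bits
H(B) = H(0.69) = 0.8932 bits

Distribution B (p=0.69) is closer to uniform (p=0.5), so it has higher entropy.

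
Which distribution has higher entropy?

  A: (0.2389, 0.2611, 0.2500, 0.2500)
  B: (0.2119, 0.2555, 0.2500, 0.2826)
A

Both distributions are close to uniform, making this a harder comparison.

H(A) = 1.9993 bits
H(B) = 1.9926 bits

The distribution closer to uniform has higher entropy.
Answer: A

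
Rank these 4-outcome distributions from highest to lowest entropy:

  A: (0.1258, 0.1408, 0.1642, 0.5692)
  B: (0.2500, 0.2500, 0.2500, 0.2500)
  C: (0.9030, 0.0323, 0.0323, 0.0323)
B > A > C

Key insight: Entropy is maximized by uniform distributions and minimized by concentrated distributions.

- Uniform distributions have maximum entropy log₂(4) = 2.0000 bits
- The more "peaked" or concentrated a distribution, the lower its entropy

Entropies:
  H(A) = 1.6651 bits
  H(B) = 2.0000 bits
  H(C) = 0.6132 bits

Ranking: B > A > C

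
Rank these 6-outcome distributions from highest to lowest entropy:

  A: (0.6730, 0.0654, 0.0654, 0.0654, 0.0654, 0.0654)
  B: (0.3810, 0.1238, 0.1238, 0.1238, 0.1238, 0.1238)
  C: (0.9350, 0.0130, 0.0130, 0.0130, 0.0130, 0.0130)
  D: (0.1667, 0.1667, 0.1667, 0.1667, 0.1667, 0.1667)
D > B > A > C

Key insight: Entropy is maximized by uniform distributions and minimized by concentrated distributions.

Entropies:
  H(A) = 1.6711 bits
  H(B) = 2.3960 bits
  H(C) = 0.4979 bits
  H(D) = 2.5850 bits

Ranking: D > B > A > C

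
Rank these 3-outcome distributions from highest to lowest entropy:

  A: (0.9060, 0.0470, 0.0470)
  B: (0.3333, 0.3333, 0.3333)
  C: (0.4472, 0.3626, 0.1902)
B > C > A

Key insight: Entropy is maximized by uniform distributions and minimized by concentrated distributions.

- Uniform distributions have maximum entropy log₂(3) = 1.5850 bits
- The more "peaked" or concentrated a distribution, the lower its entropy

Entropies:
  H(A) = 0.5437 bits
  H(B) = 1.5850 bits
  H(C) = 1.5053 bits

Ranking: B > C > A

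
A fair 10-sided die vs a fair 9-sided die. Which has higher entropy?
10-sided die

Both are uniform distributions; for uniform over n outcomes, H = log₂(n). H(10-sided) = log₂(10) = 3.322 bits and H(9-sided) = log₂(9) = 3.170 bits. More outcomes in a uniform distribution means higher entropy.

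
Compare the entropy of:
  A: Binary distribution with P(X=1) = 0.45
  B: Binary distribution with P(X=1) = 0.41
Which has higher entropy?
A

For binary distributions, entropy is maximized at p=0.5 and decreases as p moves toward 0 or 1.

H(A) = H(0.45) = 0.9928 bits
H(B) = H(0.41) = 0.9765 bits

Distribution A (p=0.45) is closer to uniform (p=0.5), so it has higher entropy.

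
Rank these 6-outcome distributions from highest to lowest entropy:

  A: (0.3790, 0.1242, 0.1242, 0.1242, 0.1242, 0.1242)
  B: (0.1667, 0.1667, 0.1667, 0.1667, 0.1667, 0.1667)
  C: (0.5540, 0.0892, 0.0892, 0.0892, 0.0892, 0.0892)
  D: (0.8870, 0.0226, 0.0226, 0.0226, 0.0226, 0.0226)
B > A > C > D

Key insight: Entropy is maximized by uniform distributions and minimized by concentrated distributions.

Entropies:
  H(A) = 2.3993 bits
  H(B) = 2.5850 bits
  H(C) = 2.0271 bits
  H(D) = 0.7713 bits

Ranking: B > A > C > D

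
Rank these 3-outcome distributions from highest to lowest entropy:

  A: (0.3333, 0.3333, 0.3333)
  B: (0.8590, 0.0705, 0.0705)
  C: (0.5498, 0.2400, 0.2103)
A > C > B

Key insight: Entropy is maximized by uniform distributions and minimized by concentrated distributions.

- Uniform distributions have maximum entropy log₂(3) = 1.5850 bits
- The more "peaked" or concentrated a distribution, the lower its entropy

Entropies:
  H(A) = 1.5850 bits
  H(B) = 0.7279 bits
  H(C) = 1.4417 bits

Ranking: A > C > B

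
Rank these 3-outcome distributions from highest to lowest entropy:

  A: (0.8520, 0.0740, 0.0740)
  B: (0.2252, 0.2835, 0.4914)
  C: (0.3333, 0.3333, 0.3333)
C > B > A

Key insight: Entropy is maximized by uniform distributions and minimized by concentrated distributions.

- Uniform distributions have maximum entropy log₂(3) = 1.5850 bits
- The more "peaked" or concentrated a distribution, the lower its entropy

Entropies:
  H(A) = 0.7528 bits
  H(B) = 1.5036 bits
  H(C) = 1.5850 bits

Ranking: C > B > A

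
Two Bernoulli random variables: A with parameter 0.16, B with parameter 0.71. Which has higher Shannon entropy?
B

For binary distributions, entropy is maximized at p=0.5 and decreases as p moves toward 0 or 1.

H(A) = H(0.16) = 0.6343 bits
H(B) = H(0.71) = 0.8687 bits

Distribution B (p=0.71) is closer to uniform (p=0.5), so it has higher entropy.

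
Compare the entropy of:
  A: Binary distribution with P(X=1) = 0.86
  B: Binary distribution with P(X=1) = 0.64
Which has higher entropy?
B

For binary distributions, entropy is maximized at p=0.5 and decreases as p moves toward 0 or 1.

H(A) = H(0.86) = 0.5842 bits
H(B) = H(0.64) = 0.9427 bits

Distribution B (p=0.64) is closer to uniform (p=0.5), so it has higher entropy.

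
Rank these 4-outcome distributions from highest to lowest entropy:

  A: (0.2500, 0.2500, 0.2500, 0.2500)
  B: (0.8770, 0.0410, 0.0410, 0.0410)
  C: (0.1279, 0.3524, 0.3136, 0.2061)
A > C > B

Key insight: Entropy is maximized by uniform distributions and minimized by concentrated distributions.

- Uniform distributions have maximum entropy log₂(4) = 2.0000 bits
- The more "peaked" or concentrated a distribution, the lower its entropy

Entropies:
  H(A) = 2.0000 bits
  H(B) = 0.7329 bits
  H(C) = 1.9040 bits

Ranking: A > C > B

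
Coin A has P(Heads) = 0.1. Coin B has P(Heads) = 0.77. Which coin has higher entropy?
B

For binary distributions, entropy is maximized at p=0.5 and decreases as p moves toward 0 or 1.

H(A) = H(0.1) = 0.4690 bits
H(B) = H(0.77) = 0.7780 bits

Distribution B (p=0.77) is closer to uniform (p=0.5), so it has higher entropy.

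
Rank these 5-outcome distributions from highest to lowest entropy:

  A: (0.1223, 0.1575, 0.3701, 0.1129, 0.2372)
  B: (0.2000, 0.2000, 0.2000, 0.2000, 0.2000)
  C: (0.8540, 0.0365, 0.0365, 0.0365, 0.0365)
B > A > C

Key insight: Entropy is maximized by uniform distributions and minimized by concentrated distributions.

- Uniform distributions have maximum entropy log₂(5) = 2.3219 bits
- The more "peaked" or concentrated a distribution, the lower its entropy

Entropies:
  H(A) = 2.1691 bits
  H(B) = 2.3219 bits
  H(C) = 0.8917 bits

Ranking: B > A > C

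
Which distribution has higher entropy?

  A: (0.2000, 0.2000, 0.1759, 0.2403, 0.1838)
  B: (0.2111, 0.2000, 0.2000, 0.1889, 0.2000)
B

Both distributions are close to uniform, making this a harder comparison.

H(A) = 2.3133 bits
H(B) = 2.3210 bits

The distribution closer to uniform has higher entropy.
Answer: B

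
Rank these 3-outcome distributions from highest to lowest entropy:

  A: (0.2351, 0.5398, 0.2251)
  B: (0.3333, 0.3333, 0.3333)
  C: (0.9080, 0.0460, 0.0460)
B > A > C

Key insight: Entropy is maximized by uniform distributions and minimized by concentrated distributions.

- Uniform distributions have maximum entropy log₂(3) = 1.5850 bits
- The more "peaked" or concentrated a distribution, the lower its entropy

Entropies:
  H(A) = 1.4555 bits
  H(B) = 1.5850 bits
  H(C) = 0.5351 bits

Ranking: B > A > C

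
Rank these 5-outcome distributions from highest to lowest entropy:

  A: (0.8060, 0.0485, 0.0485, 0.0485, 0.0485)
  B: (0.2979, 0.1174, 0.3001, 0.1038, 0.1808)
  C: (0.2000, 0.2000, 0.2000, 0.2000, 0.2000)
C > B > A

Key insight: Entropy is maximized by uniform distributions and minimized by concentrated distributions.

- Uniform distributions have maximum entropy log₂(5) = 2.3219 bits
- The more "peaked" or concentrated a distribution, the lower its entropy

Entropies:
  H(A) = 1.0978 bits
  H(B) = 2.1897 bits
  H(C) = 2.3219 bits

Ranking: C > B > A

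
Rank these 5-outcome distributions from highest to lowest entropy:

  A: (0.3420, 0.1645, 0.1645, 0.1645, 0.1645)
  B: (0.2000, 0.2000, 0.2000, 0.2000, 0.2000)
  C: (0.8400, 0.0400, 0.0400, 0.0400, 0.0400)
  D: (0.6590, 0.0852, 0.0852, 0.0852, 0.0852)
B > A > D > C

Key insight: Entropy is maximized by uniform distributions and minimized by concentrated distributions.

Entropies:
  H(A) = 2.2427 bits
  H(B) = 2.3219 bits
  H(C) = 0.9543 bits
  H(D) = 1.6078 bits

Ranking: B > A > D > C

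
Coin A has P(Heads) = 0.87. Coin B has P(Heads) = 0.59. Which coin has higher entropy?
B

For binary distributions, entropy is maximized at p=0.5 and decreases as p moves toward 0 or 1.

H(A) = H(0.87) = 0.5574 bits
H(B) = H(0.59) = 0.9765 bits

Distribution B (p=0.59) is closer to uniform (p=0.5), so it has higher entropy.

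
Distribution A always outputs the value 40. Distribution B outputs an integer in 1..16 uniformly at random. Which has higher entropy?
B

A is deterministic, so H(A) = 0. B is uniform over 16 outcomes, so H(B) = log₂(16) = 4.000 bits. Any distribution with genuine randomness has higher entropy than a deterministic one.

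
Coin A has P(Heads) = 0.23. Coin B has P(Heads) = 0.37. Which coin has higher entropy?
B

For binary distributions, entropy is maximized at p=0.5 and decreases as p moves toward 0 or 1.

H(A) = H(0.23) = 0.7780 bits
H(B) = H(0.37) = 0.9507 bits

Distribution B (p=0.37) is closer to uniform (p=0.5), so it has higher entropy.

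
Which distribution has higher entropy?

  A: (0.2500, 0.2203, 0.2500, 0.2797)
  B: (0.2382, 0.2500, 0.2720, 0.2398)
B

Both distributions are close to uniform, making this a harder comparison.

H(A) = 1.9949 bits
H(B) = 1.9979 bits

The distribution closer to uniform has higher entropy.
Answer: B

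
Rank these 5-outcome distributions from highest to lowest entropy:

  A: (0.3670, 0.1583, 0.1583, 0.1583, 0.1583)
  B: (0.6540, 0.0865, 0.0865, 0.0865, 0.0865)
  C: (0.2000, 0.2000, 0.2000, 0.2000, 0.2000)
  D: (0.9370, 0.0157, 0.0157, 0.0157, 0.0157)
C > A > B > D

Key insight: Entropy is maximized by uniform distributions and minimized by concentrated distributions.

Entropies:
  H(A) = 2.2143 bits
  H(B) = 1.6224 bits
  H(C) = 2.3219 bits
  H(D) = 0.4652 bits

Ranking: C > A > B > D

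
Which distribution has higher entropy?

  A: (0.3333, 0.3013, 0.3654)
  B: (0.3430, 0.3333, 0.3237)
B

Both distributions are close to uniform, making this a harder comparison.

H(A) = 1.5805 bits
H(B) = 1.5846 bits

The distribution closer to uniform has higher entropy.
Answer: B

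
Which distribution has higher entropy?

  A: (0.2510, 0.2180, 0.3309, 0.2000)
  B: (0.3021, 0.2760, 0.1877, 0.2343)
B

Both distributions are close to uniform, making this a harder comparison.

H(A) = 1.9721 bits
H(B) = 1.9778 bits

The distribution closer to uniform has higher entropy.
Answer: B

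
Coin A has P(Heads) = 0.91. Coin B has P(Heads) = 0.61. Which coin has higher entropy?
B

For binary distributions, entropy is maximized at p=0.5 and decreases as p moves toward 0 or 1.

H(A) = H(0.91) = 0.4365 bits
H(B) = H(0.61) = 0.9648 bits

Distribution B (p=0.61) is closer to uniform (p=0.5), so it has higher entropy.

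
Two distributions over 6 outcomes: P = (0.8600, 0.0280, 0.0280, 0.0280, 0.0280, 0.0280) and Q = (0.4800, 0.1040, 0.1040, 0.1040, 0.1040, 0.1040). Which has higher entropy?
Q

P is highly concentrated on one outcome (86%), making it nearly deterministic. Q spreads its mass more evenly (max 48%). The more spread-out distribution has higher entropy: H(P) ≈ 0.909 bits, H(Q) ≈ 2.206 bits.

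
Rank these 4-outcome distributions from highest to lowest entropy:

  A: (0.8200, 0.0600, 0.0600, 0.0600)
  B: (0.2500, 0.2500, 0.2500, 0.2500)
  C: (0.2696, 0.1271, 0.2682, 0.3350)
B > C > A

Key insight: Entropy is maximized by uniform distributions and minimized by concentrated distributions.

- Uniform distributions have maximum entropy log₂(4) = 2.0000 bits
- The more "peaked" or concentrated a distribution, the lower its entropy

Entropies:
  H(A) = 0.9654 bits
  H(B) = 2.0000 bits
  H(C) = 1.9259 bits

Ranking: B > C > A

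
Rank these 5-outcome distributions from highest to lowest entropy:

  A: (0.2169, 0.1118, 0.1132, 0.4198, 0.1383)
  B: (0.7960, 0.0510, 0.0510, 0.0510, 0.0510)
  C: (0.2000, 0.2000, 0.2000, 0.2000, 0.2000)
C > A > B

Key insight: Entropy is maximized by uniform distributions and minimized by concentrated distributions.

- Uniform distributions have maximum entropy log₂(5) = 2.3219 bits
- The more "peaked" or concentrated a distribution, the lower its entropy

Entropies:
  H(A) = 2.1079 bits
  H(B) = 1.1379 bits
  H(C) = 2.3219 bits

Ranking: C > A > B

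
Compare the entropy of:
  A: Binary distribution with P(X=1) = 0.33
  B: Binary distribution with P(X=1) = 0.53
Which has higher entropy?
B

For binary distributions, entropy is maximized at p=0.5 and decreases as p moves toward 0 or 1.

H(A) = H(0.33) = 0.9149 bits
H(B) = H(0.53) = 0.9974 bits

Distribution B (p=0.53) is closer to uniform (p=0.5), so it has higher entropy.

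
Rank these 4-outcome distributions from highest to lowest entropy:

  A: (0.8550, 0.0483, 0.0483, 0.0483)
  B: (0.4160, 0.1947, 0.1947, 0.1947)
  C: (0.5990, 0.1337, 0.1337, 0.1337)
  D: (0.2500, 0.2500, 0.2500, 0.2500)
D > B > C > A

Key insight: Entropy is maximized by uniform distributions and minimized by concentrated distributions.

Entropies:
  H(A) = 0.8270 bits
  H(B) = 1.9052 bits
  H(C) = 1.6071 bits
  H(D) = 2.0000 bits

Ranking: D > B > C > A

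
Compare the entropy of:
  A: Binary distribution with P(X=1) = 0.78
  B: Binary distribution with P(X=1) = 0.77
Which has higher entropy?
B

For binary distributions, entropy is maximized at p=0.5 and decreases as p moves toward 0 or 1.

H(A) = H(0.78) = 0.7602 bits
H(B) = H(0.77) = 0.7780 bits

Distribution B (p=0.77) is closer to uniform (p=0.5), so it has higher entropy.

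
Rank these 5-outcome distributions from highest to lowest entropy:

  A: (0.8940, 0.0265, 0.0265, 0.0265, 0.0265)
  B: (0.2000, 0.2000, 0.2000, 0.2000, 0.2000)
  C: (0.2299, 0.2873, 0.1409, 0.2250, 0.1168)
B > C > A

Key insight: Entropy is maximized by uniform distributions and minimized by concentrated distributions.

- Uniform distributions have maximum entropy log₂(5) = 2.3219 bits
- The more "peaked" or concentrated a distribution, the lower its entropy

Entropies:
  H(A) = 0.6997 bits
  H(B) = 2.3219 bits
  H(C) = 2.2491 bits

Ranking: B > C > A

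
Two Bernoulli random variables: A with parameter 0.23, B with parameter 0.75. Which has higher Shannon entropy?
B

For binary distributions, entropy is maximized at p=0.5 and decreases as p moves toward 0 or 1.

H(A) = H(0.23) = 0.7780 bits
H(B) = H(0.75) = 0.8113 bits

Distribution B (p=0.75) is closer to uniform (p=0.5), so it has higher entropy.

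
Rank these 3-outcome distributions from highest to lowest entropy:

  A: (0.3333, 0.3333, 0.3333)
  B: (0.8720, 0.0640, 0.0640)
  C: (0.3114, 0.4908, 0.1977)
A > C > B

Key insight: Entropy is maximized by uniform distributions and minimized by concentrated distributions.

- Uniform distributions have maximum entropy log₂(3) = 1.5850 bits
- The more "peaked" or concentrated a distribution, the lower its entropy

Entropies:
  H(A) = 1.5850 bits
  H(B) = 0.6799 bits
  H(C) = 1.4904 bits

Ranking: A > C > B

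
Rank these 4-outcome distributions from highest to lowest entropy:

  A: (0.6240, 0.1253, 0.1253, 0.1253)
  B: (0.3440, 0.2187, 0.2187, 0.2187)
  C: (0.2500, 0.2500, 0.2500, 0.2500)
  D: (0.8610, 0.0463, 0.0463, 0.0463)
C > B > A > D

Key insight: Entropy is maximized by uniform distributions and minimized by concentrated distributions.

Entropies:
  H(A) = 1.5511 bits
  H(B) = 1.9683 bits
  H(C) = 2.0000 bits
  H(D) = 0.8019 bits

Ranking: C > B > A > D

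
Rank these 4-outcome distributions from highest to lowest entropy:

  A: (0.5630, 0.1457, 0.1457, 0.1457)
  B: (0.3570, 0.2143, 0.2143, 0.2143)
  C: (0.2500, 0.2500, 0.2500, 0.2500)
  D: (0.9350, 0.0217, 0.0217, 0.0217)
C > B > A > D

Key insight: Entropy is maximized by uniform distributions and minimized by concentrated distributions.

Entropies:
  H(A) = 1.6811 bits
  H(B) = 1.9593 bits
  H(C) = 2.0000 bits
  H(D) = 0.4500 bits

Ranking: C > B > A > D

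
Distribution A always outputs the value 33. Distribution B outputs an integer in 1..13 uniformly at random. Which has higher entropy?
B

A is deterministic, so H(A) = 0. B is uniform over 13 outcomes, so H(B) = log₂(13) = 3.700 bits. Any distribution with genuine randomness has higher entropy than a deterministic one.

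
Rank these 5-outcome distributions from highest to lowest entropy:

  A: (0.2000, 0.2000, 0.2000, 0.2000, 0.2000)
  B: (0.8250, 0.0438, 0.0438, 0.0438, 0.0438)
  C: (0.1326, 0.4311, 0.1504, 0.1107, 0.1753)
A > C > B

Key insight: Entropy is maximized by uniform distributions and minimized by concentrated distributions.

- Uniform distributions have maximum entropy log₂(5) = 2.3219 bits
- The more "peaked" or concentrated a distribution, the lower its entropy

Entropies:
  H(A) = 2.3219 bits
  H(B) = 1.0190 bits
  H(C) = 2.1127 bits

Ranking: A > C > B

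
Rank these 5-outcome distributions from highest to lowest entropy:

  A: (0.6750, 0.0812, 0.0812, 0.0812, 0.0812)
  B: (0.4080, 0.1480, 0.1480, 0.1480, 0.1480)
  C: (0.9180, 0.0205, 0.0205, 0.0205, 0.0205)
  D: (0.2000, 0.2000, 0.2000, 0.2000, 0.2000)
D > B > A > C

Key insight: Entropy is maximized by uniform distributions and minimized by concentrated distributions.

Entropies:
  H(A) = 1.5597 bits
  H(B) = 2.1594 bits
  H(C) = 0.5732 bits
  H(D) = 2.3219 bits

Ranking: D > B > A > C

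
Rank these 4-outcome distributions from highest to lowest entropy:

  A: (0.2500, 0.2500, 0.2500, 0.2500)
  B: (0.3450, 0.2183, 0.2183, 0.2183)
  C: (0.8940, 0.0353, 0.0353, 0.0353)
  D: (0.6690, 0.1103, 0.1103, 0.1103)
A > B > D > C

Key insight: Entropy is maximized by uniform distributions and minimized by concentrated distributions.

Entropies:
  H(A) = 2.0000 bits
  H(B) = 1.9677 bits
  H(C) = 0.6557 bits
  H(D) = 1.4406 bits

Ranking: A > B > D > C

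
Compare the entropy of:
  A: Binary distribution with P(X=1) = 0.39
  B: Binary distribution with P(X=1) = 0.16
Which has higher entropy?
A

For binary distributions, entropy is maximized at p=0.5 and decreases as p moves toward 0 or 1.

H(A) = H(0.39) = 0.9648 bits
H(B) = H(0.16) = 0.6343 bits

Distribution A (p=0.39) is closer to uniform (p=0.5), so it has higher entropy.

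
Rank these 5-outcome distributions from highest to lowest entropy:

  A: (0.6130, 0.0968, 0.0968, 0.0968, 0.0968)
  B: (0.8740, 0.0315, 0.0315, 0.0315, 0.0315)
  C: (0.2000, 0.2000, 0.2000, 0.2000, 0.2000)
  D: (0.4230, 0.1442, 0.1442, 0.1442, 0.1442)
C > D > A > B

Key insight: Entropy is maximized by uniform distributions and minimized by concentrated distributions.

Entropies:
  H(A) = 1.7368 bits
  H(B) = 0.7984 bits
  H(C) = 2.3219 bits
  H(D) = 2.1368 bits

Ranking: C > D > A > B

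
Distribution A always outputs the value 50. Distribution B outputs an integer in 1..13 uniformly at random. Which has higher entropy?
B

A is deterministic, so H(A) = 0. B is uniform over 13 outcomes, so H(B) = log₂(13) = 3.700 bits. Any distribution with genuine randomness has higher entropy than a deterministic one.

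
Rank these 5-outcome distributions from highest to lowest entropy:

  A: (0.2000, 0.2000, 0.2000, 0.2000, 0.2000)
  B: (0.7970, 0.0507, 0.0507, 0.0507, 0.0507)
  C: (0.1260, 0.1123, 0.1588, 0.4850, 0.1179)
A > C > B

Key insight: Entropy is maximized by uniform distributions and minimized by concentrated distributions.

- Uniform distributions have maximum entropy log₂(5) = 2.3219 bits
- The more "peaked" or concentrated a distribution, the lower its entropy

Entropies:
  H(A) = 2.3219 bits
  H(B) = 1.1339 bits
  H(C) = 2.0224 bits

Ranking: A > C > B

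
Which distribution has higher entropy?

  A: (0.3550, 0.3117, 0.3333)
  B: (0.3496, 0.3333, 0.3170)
B

Both distributions are close to uniform, making this a harder comparison.

H(A) = 1.5829 bits
H(B) = 1.5838 bits

The distribution closer to uniform has higher entropy.
Answer: B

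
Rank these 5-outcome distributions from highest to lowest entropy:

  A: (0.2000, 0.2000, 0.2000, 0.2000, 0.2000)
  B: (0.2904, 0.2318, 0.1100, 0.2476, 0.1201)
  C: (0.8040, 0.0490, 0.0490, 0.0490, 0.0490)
A > B > C

Key insight: Entropy is maximized by uniform distributions and minimized by concentrated distributions.

- Uniform distributions have maximum entropy log₂(5) = 2.3219 bits
- The more "peaked" or concentrated a distribution, the lower its entropy

Entropies:
  H(A) = 2.3219 bits
  H(B) = 2.2232 bits
  H(C) = 1.1059 bits

Ranking: A > B > C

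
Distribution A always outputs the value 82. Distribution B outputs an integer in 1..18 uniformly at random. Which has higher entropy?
B

A is deterministic, so H(A) = 0. B is uniform over 18 outcomes, so H(B) = log₂(18) = 4.170 bits. Any distribution with genuine randomness has higher entropy than a deterministic one.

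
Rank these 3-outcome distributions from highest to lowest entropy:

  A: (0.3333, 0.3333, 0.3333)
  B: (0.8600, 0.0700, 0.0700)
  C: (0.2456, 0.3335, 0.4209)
A > C > B

Key insight: Entropy is maximized by uniform distributions and minimized by concentrated distributions.

- Uniform distributions have maximum entropy log₂(3) = 1.5850 bits
- The more "peaked" or concentrated a distribution, the lower its entropy

Entropies:
  H(A) = 1.5850 bits
  H(B) = 0.7242 bits
  H(C) = 1.5513 bits

Ranking: A > C > B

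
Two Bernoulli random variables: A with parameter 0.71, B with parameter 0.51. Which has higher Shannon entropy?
B

For binary distributions, entropy is maximized at p=0.5 and decreases as p moves toward 0 or 1.

H(A) = H(0.71) = 0.8687 bits
H(B) = H(0.51) = 0.9997 bits

Distribution B (p=0.51) is closer to uniform (p=0.5), so it has higher entropy.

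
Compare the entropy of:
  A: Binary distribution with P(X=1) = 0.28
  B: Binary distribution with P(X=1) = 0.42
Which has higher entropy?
B

For binary distributions, entropy is maximized at p=0.5 and decreases as p moves toward 0 or 1.

H(A) = H(0.28) = 0.8555 bits
H(B) = H(0.42) = 0.9815 bits

Distribution B (p=0.42) is closer to uniform (p=0.5), so it has higher entropy.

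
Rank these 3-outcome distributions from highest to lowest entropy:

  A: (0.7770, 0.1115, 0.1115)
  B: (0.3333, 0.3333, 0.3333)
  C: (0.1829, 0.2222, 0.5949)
B > C > A

Key insight: Entropy is maximized by uniform distributions and minimized by concentrated distributions.

- Uniform distributions have maximum entropy log₂(3) = 1.5850 bits
- The more "peaked" or concentrated a distribution, the lower its entropy

Entropies:
  H(A) = 0.9886 bits
  H(B) = 1.5850 bits
  H(C) = 1.3761 bits

Ranking: B > C > A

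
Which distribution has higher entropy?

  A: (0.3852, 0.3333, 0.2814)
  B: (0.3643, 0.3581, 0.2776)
B

Both distributions are close to uniform, making this a harder comparison.

H(A) = 1.5733 bits
H(B) = 1.5745 bits

The distribution closer to uniform has higher entropy.
Answer: B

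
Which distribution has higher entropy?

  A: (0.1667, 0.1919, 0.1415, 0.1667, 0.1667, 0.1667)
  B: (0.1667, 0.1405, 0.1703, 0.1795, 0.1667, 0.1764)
B

Both distributions are close to uniform, making this a harder comparison.

H(A) = 2.5794 bits
H(B) = 2.5807 bits

The distribution closer to uniform has higher entropy.
Answer: B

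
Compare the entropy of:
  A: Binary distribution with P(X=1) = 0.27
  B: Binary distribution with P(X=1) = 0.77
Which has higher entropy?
A

For binary distributions, entropy is maximized at p=0.5 and decreases as p moves toward 0 or 1.

H(A) = H(0.27) = 0.8415 bits
H(B) = H(0.77) = 0.7780 bits

Distribution A (p=0.27) is closer to uniform (p=0.5), so it has higher entropy.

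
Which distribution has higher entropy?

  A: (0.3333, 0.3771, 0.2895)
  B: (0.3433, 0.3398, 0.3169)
B

Both distributions are close to uniform, making this a harder comparison.

H(A) = 1.5766 bits
H(B) = 1.5841 bits

The distribution closer to uniform has higher entropy.
Answer: B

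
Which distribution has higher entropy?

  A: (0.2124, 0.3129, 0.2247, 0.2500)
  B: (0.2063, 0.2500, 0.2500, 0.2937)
B

Both distributions are close to uniform, making this a harder comparison.

H(A) = 1.9832 bits
H(B) = 1.9889 bits

The distribution closer to uniform has higher entropy.
Answer: B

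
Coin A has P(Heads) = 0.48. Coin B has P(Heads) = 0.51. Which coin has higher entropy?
B

For binary distributions, entropy is maximized at p=0.5 and decreases as p moves toward 0 or 1.

H(A) = H(0.48) = 0.9988 bits
H(B) = H(0.51) = 0.9997 bits

Distribution B (p=0.51) is closer to uniform (p=0.5), so it has higher entropy.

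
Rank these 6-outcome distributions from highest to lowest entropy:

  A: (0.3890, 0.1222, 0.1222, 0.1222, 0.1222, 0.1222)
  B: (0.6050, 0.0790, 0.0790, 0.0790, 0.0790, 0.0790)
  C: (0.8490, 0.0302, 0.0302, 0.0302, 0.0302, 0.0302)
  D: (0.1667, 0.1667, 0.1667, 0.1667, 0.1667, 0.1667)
D > A > B > C

Key insight: Entropy is maximized by uniform distributions and minimized by concentrated distributions.

Entropies:
  H(A) = 2.3828 bits
  H(B) = 1.8851 bits
  H(C) = 0.9629 bits
  H(D) = 2.5850 bits

Ranking: D > A > B > C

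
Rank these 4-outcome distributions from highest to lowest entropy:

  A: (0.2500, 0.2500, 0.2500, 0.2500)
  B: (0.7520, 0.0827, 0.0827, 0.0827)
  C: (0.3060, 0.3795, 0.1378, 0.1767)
A > C > B

Key insight: Entropy is maximized by uniform distributions and minimized by concentrated distributions.

- Uniform distributions have maximum entropy log₂(4) = 2.0000 bits
- The more "peaked" or concentrated a distribution, the lower its entropy

Entropies:
  H(A) = 2.0000 bits
  H(B) = 1.2012 bits
  H(C) = 1.8891 bits

Ranking: A > C > B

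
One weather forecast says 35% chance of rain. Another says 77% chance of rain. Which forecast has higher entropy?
35% forecast

Treat each forecast as a Bernoulli distribution. Binary entropy is maximized at p=0.5 and falls off symmetrically toward 0 or 1. The 35% forecast is closer to 50%, so it is more uncertain. H(35%) ≈ 0.934 bits, H(77%) ≈ 0.778 bits.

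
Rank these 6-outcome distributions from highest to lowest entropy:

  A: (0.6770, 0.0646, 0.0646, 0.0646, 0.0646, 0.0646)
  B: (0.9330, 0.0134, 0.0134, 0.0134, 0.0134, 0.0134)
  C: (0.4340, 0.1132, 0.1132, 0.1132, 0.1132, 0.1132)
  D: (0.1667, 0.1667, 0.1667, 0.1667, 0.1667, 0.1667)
D > C > A > B

Key insight: Entropy is maximized by uniform distributions and minimized by concentrated distributions.

Entropies:
  H(A) = 1.6576 bits
  H(B) = 0.5102 bits
  H(C) = 2.3016 bits
  H(D) = 2.5850 bits

Ranking: D > C > A > B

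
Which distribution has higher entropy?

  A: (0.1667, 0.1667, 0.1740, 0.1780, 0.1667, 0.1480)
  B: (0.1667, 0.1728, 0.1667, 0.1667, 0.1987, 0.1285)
A

Both distributions are close to uniform, making this a harder comparison.

H(A) = 2.5826 bits
H(B) = 2.5738 bits

The distribution closer to uniform has higher entropy.
Answer: A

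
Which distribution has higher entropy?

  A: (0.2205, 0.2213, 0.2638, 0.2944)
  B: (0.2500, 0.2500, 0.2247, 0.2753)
B

Both distributions are close to uniform, making this a harder comparison.

H(A) = 1.9890 bits
H(B) = 1.9963 bits

The distribution closer to uniform has higher entropy.
Answer: B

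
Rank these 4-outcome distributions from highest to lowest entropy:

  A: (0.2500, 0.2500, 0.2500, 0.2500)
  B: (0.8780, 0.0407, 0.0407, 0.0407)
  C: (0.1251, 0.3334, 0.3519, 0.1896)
A > C > B

Key insight: Entropy is maximized by uniform distributions and minimized by concentrated distributions.

- Uniform distributions have maximum entropy log₂(4) = 2.0000 bits
- The more "peaked" or concentrated a distribution, the lower its entropy

Entropies:
  H(A) = 2.0000 bits
  H(B) = 0.7284 bits
  H(C) = 1.8885 bits

Ranking: A > C > B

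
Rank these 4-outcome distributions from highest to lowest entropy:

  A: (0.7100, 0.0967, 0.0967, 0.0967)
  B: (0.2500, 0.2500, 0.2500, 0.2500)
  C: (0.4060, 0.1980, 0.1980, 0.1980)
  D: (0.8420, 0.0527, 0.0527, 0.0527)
B > C > A > D

Key insight: Entropy is maximized by uniform distributions and minimized by concentrated distributions.

Entropies:
  H(A) = 1.3284 bits
  H(B) = 2.0000 bits
  H(C) = 1.9158 bits
  H(D) = 0.8799 bits

Ranking: B > C > A > D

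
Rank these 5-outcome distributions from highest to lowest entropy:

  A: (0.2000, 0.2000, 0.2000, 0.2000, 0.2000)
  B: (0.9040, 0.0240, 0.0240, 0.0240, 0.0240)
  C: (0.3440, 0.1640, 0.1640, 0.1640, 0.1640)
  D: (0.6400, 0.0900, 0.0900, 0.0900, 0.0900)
A > C > D > B

Key insight: Entropy is maximized by uniform distributions and minimized by concentrated distributions.

Entropies:
  H(A) = 2.3219 bits
  H(B) = 0.6482 bits
  H(C) = 2.2406 bits
  H(D) = 1.6627 bits

Ranking: A > C > D > B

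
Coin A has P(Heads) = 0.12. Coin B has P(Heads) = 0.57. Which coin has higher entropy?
B

For binary distributions, entropy is maximized at p=0.5 and decreases as p moves toward 0 or 1.

H(A) = H(0.12) = 0.5294 bits
H(B) = H(0.57) = 0.9858 bits

Distribution B (p=0.57) is closer to uniform (p=0.5), so it has higher entropy.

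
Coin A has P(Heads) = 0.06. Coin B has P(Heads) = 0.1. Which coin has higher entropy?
B

For binary distributions, entropy is maximized at p=0.5 and decreases as p moves toward 0 or 1.

H(A) = H(0.06) = 0.3274 bits
H(B) = H(0.1) = 0.4690 bits

Distribution B (p=0.1) is closer to uniform (p=0.5), so it has higher entropy.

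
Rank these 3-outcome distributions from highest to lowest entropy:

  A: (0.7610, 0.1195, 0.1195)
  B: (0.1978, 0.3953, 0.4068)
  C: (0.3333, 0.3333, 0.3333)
C > B > A

Key insight: Entropy is maximized by uniform distributions and minimized by concentrated distributions.

- Uniform distributions have maximum entropy log₂(3) = 1.5850 bits
- The more "peaked" or concentrated a distribution, the lower its entropy

Entropies:
  H(A) = 1.0324 bits
  H(B) = 1.5196 bits
  H(C) = 1.5850 bits

Ranking: C > B > A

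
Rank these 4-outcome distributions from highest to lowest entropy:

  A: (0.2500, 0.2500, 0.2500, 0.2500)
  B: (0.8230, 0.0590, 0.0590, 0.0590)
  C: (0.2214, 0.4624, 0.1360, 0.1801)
A > C > B

Key insight: Entropy is maximized by uniform distributions and minimized by concentrated distributions.

- Uniform distributions have maximum entropy log₂(4) = 2.0000 bits
- The more "peaked" or concentrated a distribution, the lower its entropy

Entropies:
  H(A) = 2.0000 bits
  H(B) = 0.9540 bits
  H(C) = 1.8331 bits

Ranking: A > C > B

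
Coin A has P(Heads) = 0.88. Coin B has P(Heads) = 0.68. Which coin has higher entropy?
B

For binary distributions, entropy is maximized at p=0.5 and decreases as p moves toward 0 or 1.

H(A) = H(0.88) = 0.5294 bits
H(B) = H(0.68) = 0.9044 bits

Distribution B (p=0.68) is closer to uniform (p=0.5), so it has higher entropy.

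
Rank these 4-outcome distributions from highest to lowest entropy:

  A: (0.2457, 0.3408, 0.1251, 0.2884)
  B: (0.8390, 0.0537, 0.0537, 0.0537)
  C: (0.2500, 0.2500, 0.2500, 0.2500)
C > A > B

Key insight: Entropy is maximized by uniform distributions and minimized by concentrated distributions.

- Uniform distributions have maximum entropy log₂(4) = 2.0000 bits
- The more "peaked" or concentrated a distribution, the lower its entropy

Entropies:
  H(A) = 1.9193 bits
  H(B) = 0.8919 bits
  H(C) = 2.0000 bits

Ranking: C > A > B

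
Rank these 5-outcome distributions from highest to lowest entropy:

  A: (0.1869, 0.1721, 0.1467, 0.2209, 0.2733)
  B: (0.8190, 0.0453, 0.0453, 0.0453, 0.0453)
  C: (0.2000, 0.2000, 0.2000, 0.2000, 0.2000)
C > A > B

Key insight: Entropy is maximized by uniform distributions and minimized by concentrated distributions.

- Uniform distributions have maximum entropy log₂(5) = 2.3219 bits
- The more "peaked" or concentrated a distribution, the lower its entropy

Entropies:
  H(A) = 2.2881 bits
  H(B) = 1.0443 bits
  H(C) = 2.3219 bits

Ranking: C > A > B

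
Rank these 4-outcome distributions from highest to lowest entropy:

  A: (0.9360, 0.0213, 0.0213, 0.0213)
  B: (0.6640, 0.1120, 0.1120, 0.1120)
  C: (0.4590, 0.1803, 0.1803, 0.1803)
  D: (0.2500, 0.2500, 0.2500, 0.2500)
D > C > B > A

Key insight: Entropy is maximized by uniform distributions and minimized by concentrated distributions.

Entropies:
  H(A) = 0.4446 bits
  H(B) = 1.4535 bits
  H(C) = 1.8526 bits
  H(D) = 2.0000 bits

Ranking: D > C > B > A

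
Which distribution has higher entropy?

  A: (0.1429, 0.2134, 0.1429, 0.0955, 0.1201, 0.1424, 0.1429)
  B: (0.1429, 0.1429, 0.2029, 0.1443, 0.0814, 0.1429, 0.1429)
A

Both distributions are close to uniform, making this a harder comparison.

H(A) = 2.7699 bits
H(B) = 2.7686 bits

The distribution closer to uniform has higher entropy.
Answer: A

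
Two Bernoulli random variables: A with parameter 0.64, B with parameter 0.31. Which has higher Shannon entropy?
A

For binary distributions, entropy is maximized at p=0.5 and decreases as p moves toward 0 or 1.

H(A) = H(0.64) = 0.9427 bits
H(B) = H(0.31) = 0.8932 bits

Distribution A (p=0.64) is closer to uniform (p=0.5), so it has higher entropy.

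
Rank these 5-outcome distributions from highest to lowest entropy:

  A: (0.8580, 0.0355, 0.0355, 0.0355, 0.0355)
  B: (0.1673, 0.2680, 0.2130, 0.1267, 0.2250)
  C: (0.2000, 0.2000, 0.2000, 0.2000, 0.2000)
C > B > A

Key insight: Entropy is maximized by uniform distributions and minimized by concentrated distributions.

- Uniform distributions have maximum entropy log₂(5) = 2.3219 bits
- The more "peaked" or concentrated a distribution, the lower its entropy

Entropies:
  H(A) = 0.8735 bits
  H(B) = 2.2777 bits
  H(C) = 2.3219 bits

Ranking: C > B > A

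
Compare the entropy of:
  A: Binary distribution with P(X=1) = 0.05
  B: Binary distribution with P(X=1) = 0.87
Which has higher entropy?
B

For binary distributions, entropy is maximized at p=0.5 and decreases as p moves toward 0 or 1.

H(A) = H(0.05) = 0.2864 bits
H(B) = H(0.87) = 0.5574 bits

Distribution B (p=0.87) is closer to uniform (p=0.5), so it has higher entropy.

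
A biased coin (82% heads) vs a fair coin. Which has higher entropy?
Fair coin

The fair coin is uniform (p=0.5), maximizing binary entropy at 1 bit. The biased coin has H(0.82) ≈ 0.680 bits — its outcome is more predictable, so its entropy is lower.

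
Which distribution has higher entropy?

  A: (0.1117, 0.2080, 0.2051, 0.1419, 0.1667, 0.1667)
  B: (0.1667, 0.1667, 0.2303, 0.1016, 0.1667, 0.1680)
A

Both distributions are close to uniform, making this a harder comparison.

H(A) = 2.5545 bits
H(B) = 2.5480 bits

The distribution closer to uniform has higher entropy.
Answer: A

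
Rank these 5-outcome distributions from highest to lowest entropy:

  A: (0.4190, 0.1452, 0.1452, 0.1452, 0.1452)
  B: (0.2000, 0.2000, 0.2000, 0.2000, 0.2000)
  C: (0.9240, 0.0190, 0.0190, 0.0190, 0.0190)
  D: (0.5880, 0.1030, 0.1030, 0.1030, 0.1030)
B > A > D > C

Key insight: Entropy is maximized by uniform distributions and minimized by concentrated distributions.

Entropies:
  H(A) = 2.1430 bits
  H(B) = 2.3219 bits
  H(C) = 0.5399 bits
  H(D) = 1.8015 bits

Ranking: B > A > D > C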